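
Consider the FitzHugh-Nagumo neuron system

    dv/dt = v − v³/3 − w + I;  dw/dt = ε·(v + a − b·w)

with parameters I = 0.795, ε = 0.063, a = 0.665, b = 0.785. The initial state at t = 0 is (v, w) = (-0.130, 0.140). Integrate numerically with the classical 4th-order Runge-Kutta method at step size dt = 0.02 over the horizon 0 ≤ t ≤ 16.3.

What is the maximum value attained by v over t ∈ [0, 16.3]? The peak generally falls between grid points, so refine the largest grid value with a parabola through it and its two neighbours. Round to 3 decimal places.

max v = 1.891

t=0.000: state=(-0.130, 0.140)
step 1 (dt=0.02): k1=(0.526, 0.027), k2=(0.531, 0.027), k3=(0.531, 0.027), k4=(0.536, 0.027); state += dt/6·(k1+2k2+2k3+k4)
t=0.020: state=(-0.119, 0.141)
t=0.040: state=(-0.109, 0.141)
t=0.060: state=(-0.098, 0.142)
continuing one RK4 step at a time; state shown every 50 steps (Δt=1):
t=1.000: state=(0.721, 0.189)
t=2.000: state=(1.732, 0.300)
t=3.000: state=(1.890, 0.441)
t=4.000: state=(1.854, 0.575)
t=5.000: state=(1.802, 0.701)
t=6.000: state=(1.748, 0.817)
t=7.000: state=(1.694, 0.924)
t=8.000: state=(1.638, 1.023)
t=9.000: state=(1.582, 1.113)
t=10.000: state=(1.525, 1.196)
t=11.000: state=(1.466, 1.271)
t=12.000: state=(1.404, 1.339)
t=13.000: state=(1.340, 1.399)
t=14.000: state=(1.271, 1.453)
t=15.000: state=(1.196, 1.500)
t=16.000: state=(1.112, 1.539)
t=16.300: state=(1.084, 1.550)
largest grid value and its neighbours: v(2.920)=1.89067, v(2.940)=1.89071, v(2.960)=1.89069
parabola through these three points peaks at t≈2.944 with v≈1.89071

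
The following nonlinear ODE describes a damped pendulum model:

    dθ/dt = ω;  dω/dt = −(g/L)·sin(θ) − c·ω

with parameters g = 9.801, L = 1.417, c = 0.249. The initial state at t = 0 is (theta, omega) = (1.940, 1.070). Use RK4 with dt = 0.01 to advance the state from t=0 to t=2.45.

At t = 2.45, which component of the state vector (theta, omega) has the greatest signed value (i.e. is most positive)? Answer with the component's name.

t=0.000: state=(1.940, 1.070)
step 1 (dt=0.01): k1=(1.070, -6.717), k2=(1.036, -6.695), k3=(1.037, -6.696), k4=(1.003, -6.674); state += dt/6·(k1+2k2+2k3+k4)
t=0.010: state=(1.950, 1.003)
t=0.020: state=(1.960, 0.937)
t=0.030: state=(1.969, 0.870)
continuing one RK4 step at a time; state shown every 10 steps (Δt=0.1):
t=0.100: state=(2.014, 0.418)
t=0.200: state=(2.024, -0.206)
t=0.300: state=(1.973, -0.821)
t=0.400: state=(1.860, -1.442)
t=0.500: state=(1.684, -2.075)
t=0.600: state=(1.445, -2.705)
t=0.700: state=(1.145, -3.294)
t=0.800: state=(0.790, -3.774)
t=0.900: state=(0.396, -4.061)
t=1.000: state=(-0.014, -4.090)
t=1.100: state=(-0.413, -3.844)
t=1.200: state=(-0.775, -3.367)
t=1.300: state=(-1.081, -2.737)
t=1.400: state=(-1.320, -2.033)
t=1.500: state=(-1.487, -1.309)
t=1.600: state=(-1.582, -0.595)
t=1.700: state=(-1.606, 0.103)
t=1.800: state=(-1.562, 0.783)
t=1.900: state=(-1.450, 1.446)
t=2.000: state=(-1.274, 2.078)
t=2.100: state=(-1.037, 2.652)
t=2.200: state=(-0.747, 3.118)
t=2.300: state=(-0.419, 3.416)
t=2.400: state=(-0.071, 3.497)
t=2.450: state=(0.103, 3.448)
compare at T: theta=0.103, omega=3.448

largest component: omega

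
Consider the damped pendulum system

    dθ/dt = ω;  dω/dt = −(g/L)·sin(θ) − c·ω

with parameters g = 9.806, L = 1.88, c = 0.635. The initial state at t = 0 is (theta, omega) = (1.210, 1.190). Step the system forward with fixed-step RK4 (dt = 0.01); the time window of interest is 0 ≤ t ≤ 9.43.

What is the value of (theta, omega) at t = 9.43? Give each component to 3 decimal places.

t=0.000: state=(1.210, 1.190)
step 1 (dt=0.01): k1=(1.190, -5.636), k2=(1.162, -5.629), k3=(1.162, -5.629), k4=(1.134, -5.621); state += dt/6·(k1+2k2+2k3+k4)
t=0.010: state=(1.222, 1.134)
t=0.020: state=(1.233, 1.078)
t=0.030: state=(1.243, 1.022)
continuing one RK4 step at a time; state shown every 50 steps (Δt=0.5):
t=0.500: state=(1.154, -1.274)
t=1.000: state=(0.172, -2.273)
t=1.500: state=(-0.698, -0.921)
t=2.000: state=(-0.683, 0.878)
t=2.500: state=(-0.035, 1.421)
t=3.000: state=(0.470, 0.438)
t=3.500: state=(0.381, -0.695)
t=4.000: state=(-0.056, -0.854)
t=4.500: state=(-0.318, -0.124)
t=5.000: state=(-0.195, 0.529)
t=5.500: state=(0.088, 0.482)
t=6.000: state=(0.207, -0.033)
t=6.500: state=(0.087, -0.375)
t=7.000: state=(-0.087, -0.250)
t=7.500: state=(-0.127, 0.090)
t=8.000: state=(-0.029, 0.248)
t=8.500: state=(0.071, 0.115)
t=9.000: state=(0.073, -0.097)
t=9.430: state=(0.012, -0.159)

(theta, omega) = (0.012, -0.159)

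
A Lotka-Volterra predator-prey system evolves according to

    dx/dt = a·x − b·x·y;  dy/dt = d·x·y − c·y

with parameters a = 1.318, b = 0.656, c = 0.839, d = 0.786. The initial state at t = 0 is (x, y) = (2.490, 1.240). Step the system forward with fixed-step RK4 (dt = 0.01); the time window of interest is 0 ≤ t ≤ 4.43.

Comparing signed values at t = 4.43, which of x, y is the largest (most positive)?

largest component: y

t=0.000: state=(2.490, 1.240)
step 1 (dt=0.01): k1=(1.256, 1.386), k2=(1.248, 1.400), k3=(1.248, 1.400), k4=(1.240, 1.414); state += dt/6·(k1+2k2+2k3+k4)
t=0.010: state=(2.502, 1.254)
t=0.020: state=(2.515, 1.268)
t=0.030: state=(2.527, 1.283)
continuing one RK4 step at a time; state shown every 20 steps (Δt=0.2):
t=0.200: state=(2.698, 1.578)
t=0.400: state=(2.771, 2.056)
t=0.600: state=(2.649, 2.669)
t=0.800: state=(2.324, 3.344)
t=1.000: state=(1.873, 3.935)
t=1.200: state=(1.416, 4.306)
t=1.400: state=(1.037, 4.410)
t=1.600: state=(0.762, 4.289)
t=1.800: state=(0.574, 4.024)
t=2.000: state=(0.450, 3.685)
t=2.200: state=(0.370, 3.322)
t=2.400: state=(0.319, 2.964)
t=2.600: state=(0.288, 2.628)
t=2.800: state=(0.271, 2.321)
t=3.000: state=(0.265, 2.047)
t=3.200: state=(0.268, 1.805)
t=3.400: state=(0.279, 1.593)
t=3.600: state=(0.298, 1.409)
t=3.800: state=(0.326, 1.251)
t=4.000: state=(0.364, 1.117)
t=4.200: state=(0.412, 1.003)
t=4.400: state=(0.473, 0.909)
t=4.430: state=(0.483, 0.897)
compare at T: x=0.483, y=0.897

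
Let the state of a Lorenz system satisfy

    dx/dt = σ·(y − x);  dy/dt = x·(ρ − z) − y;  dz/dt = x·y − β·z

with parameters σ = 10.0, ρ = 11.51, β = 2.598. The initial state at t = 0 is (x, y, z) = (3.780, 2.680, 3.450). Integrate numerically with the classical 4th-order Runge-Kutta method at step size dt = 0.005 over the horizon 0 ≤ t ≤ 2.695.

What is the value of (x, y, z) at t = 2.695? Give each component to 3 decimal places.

(x, y, z) = (4.666, 4.028, 11.268)

t=0.000: state=(3.780, 2.680, 3.450)
step 1 (dt=0.005): k1=(-11.000, 27.787, 1.167), k2=(-10.030, 27.485, 1.347), k3=(-10.062, 27.503, 1.349), k4=(-9.122, 27.219, 1.528); state += dt/6·(k1+2k2+2k3+k4)
t=0.005: state=(3.730, 2.817, 3.457)
t=0.010: state=(3.689, 2.952, 3.465)
t=0.015: state=(3.656, 3.085, 3.476)
continuing one RK4 step at a time; state shown every 20 steps (Δt=0.1):
t=0.100: state=(4.025, 5.208, 3.984)
t=0.200: state=(5.714, 7.760, 5.890)
t=0.300: state=(7.716, 9.389, 9.818)
t=0.400: state=(8.436, 7.989, 14.082)
t=0.500: state=(6.927, 4.663, 15.195)
t=0.600: state=(4.632, 2.582, 13.473)
t=0.700: state=(3.080, 2.034, 11.122)
t=0.800: state=(2.459, 2.207, 9.071)
t=0.900: state=(2.484, 2.754, 7.523)
t=1.000: state=(2.966, 3.656, 6.564)
t=1.100: state=(3.862, 4.961, 6.360)
t=1.200: state=(5.133, 6.537, 7.208)
t=1.300: state=(6.512, 7.744, 9.313)
t=1.400: state=(7.307, 7.535, 11.988)
t=1.500: state=(6.877, 5.856, 13.512)
t=1.600: state=(5.565, 4.141, 13.126)
t=1.700: state=(4.308, 3.301, 11.687)
t=1.800: state=(3.610, 3.214, 10.113)
t=1.900: state=(3.482, 3.600, 8.842)
t=2.000: state=(3.808, 4.327, 8.081)
t=2.100: state=(4.487, 5.305, 7.994)
t=2.200: state=(5.381, 6.306, 8.715)
t=2.300: state=(6.209, 6.866, 10.146)
t=2.400: state=(6.556, 6.550, 11.672)
t=2.500: state=(6.199, 5.539, 12.429)
t=2.600: state=(5.397, 4.542, 12.139)
t=2.695: state=(4.666, 4.028, 11.268)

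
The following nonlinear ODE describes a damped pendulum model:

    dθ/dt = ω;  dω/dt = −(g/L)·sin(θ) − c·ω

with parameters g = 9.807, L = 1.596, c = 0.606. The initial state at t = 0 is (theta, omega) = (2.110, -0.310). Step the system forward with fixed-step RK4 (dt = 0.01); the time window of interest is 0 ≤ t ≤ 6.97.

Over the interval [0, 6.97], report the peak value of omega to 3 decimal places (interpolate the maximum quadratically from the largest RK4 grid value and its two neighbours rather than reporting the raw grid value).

max omega = 2.340

t=0.000: state=(2.110, -0.310)
step 1 (dt=0.01): k1=(-0.310, -5.085), k2=(-0.335, -5.075), k3=(-0.335, -5.075), k4=(-0.361, -5.065); state += dt/6·(k1+2k2+2k3+k4)
t=0.010: state=(2.107, -0.361)
t=0.020: state=(2.103, -0.411)
t=0.030: state=(2.098, -0.462)
continuing one RK4 step at a time; state shown every 25 steps (Δt=0.25):
t=0.250: state=(1.877, -1.550)
t=0.500: state=(1.338, -2.738)
t=0.750: state=(0.544, -3.479)
t=1.000: state=(-0.308, -3.128)
t=1.250: state=(-0.939, -1.830)
t=1.500: state=(-1.205, -0.301)
t=1.750: state=(-1.104, 1.059)
t=2.000: state=(-0.706, 2.038)
t=2.250: state=(-0.143, 2.329)
t=2.500: state=(0.389, 1.804)
t=2.750: state=(0.717, 0.775)
t=3.000: state=(0.771, -0.324)
t=3.250: state=(0.575, -1.182)
t=3.500: state=(0.219, -1.569)
t=3.750: state=(-0.161, -1.378)
t=4.000: state=(-0.432, -0.746)
t=4.250: state=(-0.521, 0.035)
t=4.500: state=(-0.425, 0.695)
t=4.750: state=(-0.200, 1.041)
t=5.000: state=(0.062, 0.987)
t=5.250: state=(0.265, 0.602)
t=5.500: state=(0.350, 0.069)
t=5.750: state=(0.304, -0.412)
t=6.000: state=(0.161, -0.688)
t=6.250: state=(-0.017, -0.691)
t=6.500: state=(-0.164, -0.456)
t=6.750: state=(-0.234, -0.098)
t=6.970: state=(-0.221, 0.207)
largest grid value and its neighbours: omega(2.200)=2.33880, omega(2.210)=2.33972, omega(2.220)=2.33924
parabola through these three points peaks at t≈2.212 with omega≈2.33974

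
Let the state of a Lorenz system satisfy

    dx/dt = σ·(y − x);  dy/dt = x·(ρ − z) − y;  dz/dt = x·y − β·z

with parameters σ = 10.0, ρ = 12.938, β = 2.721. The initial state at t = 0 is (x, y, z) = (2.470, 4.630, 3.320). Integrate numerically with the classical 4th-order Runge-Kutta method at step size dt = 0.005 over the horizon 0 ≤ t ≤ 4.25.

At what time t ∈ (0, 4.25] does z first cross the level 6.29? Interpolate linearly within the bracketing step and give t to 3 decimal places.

t=0.000: state=(2.470, 4.630, 3.320)
step 1 (dt=0.005): k1=(21.600, 19.126, 2.402), k2=(21.538, 19.583, 2.757), k3=(21.551, 19.578, 2.756), k4=(21.501, 20.029, 3.116); state += dt/6·(k1+2k2+2k3+k4)
t=0.005: state=(2.578, 4.728, 3.334)
t=0.010: state=(2.685, 4.830, 3.351)
t=0.015: state=(2.792, 4.937, 3.372)
t=0.155: state=(6.268, 9.182, 6.176)
next step: t=0.160: state=(6.414, 9.347, 6.384) — z has crossed 6.29
linear interpolation between t=0.155 (6.17555) and t=0.160 (6.38385) → t≈0.158

t = 0.158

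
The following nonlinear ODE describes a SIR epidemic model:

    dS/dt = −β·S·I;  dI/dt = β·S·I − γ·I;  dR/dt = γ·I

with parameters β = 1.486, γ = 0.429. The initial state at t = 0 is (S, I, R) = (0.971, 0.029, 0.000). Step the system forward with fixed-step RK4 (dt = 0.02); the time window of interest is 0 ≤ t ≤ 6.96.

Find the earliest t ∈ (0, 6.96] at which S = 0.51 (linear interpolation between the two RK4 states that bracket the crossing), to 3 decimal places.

t = 3.098

t=0.000: state=(0.971, 0.029, 0.000)
step 1 (dt=0.02): k1=(-0.042, 0.029, 0.012), k2=(-0.042, 0.030, 0.013), k3=(-0.042, 0.030, 0.013), k4=(-0.043, 0.030, 0.013); state += dt/6·(k1+2k2+2k3+k4)
t=0.020: state=(0.970, 0.030, 0.000)
t=0.040: state=(0.969, 0.030, 0.001)
t=0.060: state=(0.968, 0.031, 0.001)
continuing one RK4 step at a time; state shown every 25 steps (Δt=0.5):
t=0.500: state=(0.944, 0.048, 0.008)
t=1.000: state=(0.902, 0.077, 0.021)
t=1.500: state=(0.840, 0.118, 0.042)
t=2.000: state=(0.755, 0.173, 0.073)
t=2.500: state=(0.649, 0.235, 0.116)
t=3.000: state=(0.533, 0.294, 0.173)
t=3.080: state=(0.514, 0.302, 0.184)
next step: t=3.100: state=(0.510, 0.304, 0.186) — S has crossed 0.51
linear interpolation between t=3.080 (0.51411) and t=3.100 (0.50950) → t≈3.098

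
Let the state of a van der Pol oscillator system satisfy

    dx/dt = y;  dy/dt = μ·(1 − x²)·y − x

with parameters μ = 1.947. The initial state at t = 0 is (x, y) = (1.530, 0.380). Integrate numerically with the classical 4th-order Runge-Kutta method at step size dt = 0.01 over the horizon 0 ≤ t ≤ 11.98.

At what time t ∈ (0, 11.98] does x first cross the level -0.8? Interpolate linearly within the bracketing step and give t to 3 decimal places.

t=0.000: state=(1.530, 0.380)
step 1 (dt=0.01): k1=(0.380, -2.522), k2=(0.367, -2.495), k3=(0.368, -2.495), k4=(0.355, -2.468); state += dt/6·(k1+2k2+2k3+k4)
t=0.010: state=(1.534, 0.355)
t=0.020: state=(1.537, 0.331)
t=0.030: state=(1.540, 0.307)
continuing one RK4 step at a time; state shown every 50 steps (Δt=0.5):
t=0.500: state=(1.505, -0.328)
t=1.000: state=(1.269, -0.602)
t=1.500: state=(0.879, -1.021)
t=2.000: state=(0.102, -2.366)
t=2.290: state=(-0.793, -3.694)
next step: t=2.300: state=(-0.830, -3.711) — x has crossed -0.8
linear interpolation between t=2.290 (-0.79255) and t=2.300 (-0.82958) → t≈2.292

t = 2.292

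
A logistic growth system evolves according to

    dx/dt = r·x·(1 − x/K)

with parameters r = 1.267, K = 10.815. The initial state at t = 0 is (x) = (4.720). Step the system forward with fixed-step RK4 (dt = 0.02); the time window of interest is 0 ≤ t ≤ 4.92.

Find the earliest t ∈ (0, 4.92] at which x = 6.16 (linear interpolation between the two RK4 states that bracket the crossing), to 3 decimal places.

t = 0.423

t=0.000: state=(4.720)
step 1 (dt=0.02): k1=(3.370), k2=(3.376), k3=(3.376), k4=(3.381); state += dt/6·(k1+2k2+2k3+k4)
t=0.020: state=(4.788)
t=0.040: state=(4.855)
t=0.060: state=(4.923)
continuing one RK4 step at a time; state shown every 10 steps (Δt=0.2):
t=0.200: state=(5.401)
t=0.400: state=(6.083)
t=0.420: state=(6.150)
next step: t=0.440: state=(6.217) — x has crossed 6.16
linear interpolation between t=0.420 (6.15031) and t=0.440 (6.21741) → t≈0.423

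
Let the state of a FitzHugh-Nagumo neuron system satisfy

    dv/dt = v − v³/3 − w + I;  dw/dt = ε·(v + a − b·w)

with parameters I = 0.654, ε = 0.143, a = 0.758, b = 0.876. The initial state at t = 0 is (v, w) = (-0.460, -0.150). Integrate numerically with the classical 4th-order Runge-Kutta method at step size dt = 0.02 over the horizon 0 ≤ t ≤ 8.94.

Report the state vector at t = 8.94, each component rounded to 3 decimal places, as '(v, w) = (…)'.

t=0.000: state=(-0.460, -0.150)
step 1 (dt=0.02): k1=(0.376, 0.061), k2=(0.379, 0.062), k3=(0.379, 0.062), k4=(0.381, 0.062); state += dt/6·(k1+2k2+2k3+k4)
t=0.020: state=(-0.452, -0.149)
t=0.040: state=(-0.445, -0.148)
t=0.060: state=(-0.437, -0.146)
continuing one RK4 step at a time; state shown every 25 steps (Δt=0.5):
t=0.500: state=(-0.236, -0.113)
t=1.000: state=(0.094, -0.059)
t=1.500: state=(0.586, 0.020)
t=2.000: state=(1.190, 0.133)
t=2.500: state=(1.629, 0.277)
t=3.000: state=(1.784, 0.432)
t=3.500: state=(1.791, 0.583)
t=4.000: state=(1.749, 0.723)
t=4.500: state=(1.693, 0.851)
t=5.000: state=(1.630, 0.967)
t=5.500: state=(1.566, 1.071)
t=6.000: state=(1.499, 1.165)
t=6.500: state=(1.431, 1.248)
t=7.000: state=(1.359, 1.322)
t=7.500: state=(1.284, 1.386)
t=8.000: state=(1.205, 1.440)
t=8.500: state=(1.119, 1.486)
t=8.940: state=(1.036, 1.519)

(v, w) = (1.036, 1.519)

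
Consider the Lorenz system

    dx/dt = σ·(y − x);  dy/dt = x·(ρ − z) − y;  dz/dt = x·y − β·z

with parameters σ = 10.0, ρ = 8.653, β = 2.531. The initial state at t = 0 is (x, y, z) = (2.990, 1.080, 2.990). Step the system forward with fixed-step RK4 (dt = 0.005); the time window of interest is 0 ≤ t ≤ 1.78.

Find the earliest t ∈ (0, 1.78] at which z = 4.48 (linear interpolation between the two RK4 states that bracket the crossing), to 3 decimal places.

t=0.000: state=(2.990, 1.080, 2.990)
step 1 (dt=0.005): k1=(-19.100, 15.852, -4.338), k2=(-18.226, 15.574, -4.246), k3=(-18.255, 15.587, -4.246), k4=(-17.408, 15.319, -4.157); state += dt/6·(k1+2k2+2k3+k4)
t=0.005: state=(2.899, 1.158, 2.969)
t=0.010: state=(2.816, 1.233, 2.948)
t=0.015: state=(2.740, 1.306, 2.929)
continuing one RK4 step at a time; state shown every 20 steps (Δt=0.1):
t=0.100: state=(2.270, 2.343, 2.700)
t=0.200: state=(2.737, 3.512, 2.738)
t=0.300: state=(3.727, 4.903, 3.336)
t=0.380: state=(4.747, 6.086, 4.428)
next step: t=0.385: state=(4.814, 6.156, 4.518) — z has crossed 4.48
linear interpolation between t=0.380 (4.42816) and t=0.385 (4.51787) → t≈0.383

t = 0.383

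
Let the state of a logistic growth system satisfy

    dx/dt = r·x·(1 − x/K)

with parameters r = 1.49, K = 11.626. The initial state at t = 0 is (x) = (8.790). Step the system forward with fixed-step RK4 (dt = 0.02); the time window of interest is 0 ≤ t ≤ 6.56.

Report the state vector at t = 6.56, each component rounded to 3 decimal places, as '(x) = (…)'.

t=0.000: state=(8.790)
step 1 (dt=0.02): k1=(3.195), k2=(3.170), k3=(3.171), k4=(3.146); state += dt/6·(k1+2k2+2k3+k4)
t=0.020: state=(8.853)
t=0.040: state=(8.916)
t=0.060: state=(8.977)
continuing one RK4 step at a time; state shown every 25 steps (Δt=0.5):
t=0.500: state=(10.082)
t=1.000: state=(10.838)
t=1.500: state=(11.238)
t=2.000: state=(11.439)
t=2.500: state=(11.536)
t=3.000: state=(11.583)
t=3.500: state=(11.606)
t=4.000: state=(11.616)
t=4.500: state=(11.621)
t=5.000: state=(11.624)
t=5.500: state=(11.625)
t=6.000: state=(11.626)
t=6.500: state=(11.626)
t=6.560: state=(11.626)

(x) = (11.626)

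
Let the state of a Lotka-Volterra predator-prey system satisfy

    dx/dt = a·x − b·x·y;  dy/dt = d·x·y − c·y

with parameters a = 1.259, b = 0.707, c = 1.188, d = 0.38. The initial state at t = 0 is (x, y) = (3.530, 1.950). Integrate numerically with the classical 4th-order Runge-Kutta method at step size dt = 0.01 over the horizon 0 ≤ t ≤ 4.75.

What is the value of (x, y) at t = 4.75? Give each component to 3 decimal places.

(x, y) = (3.635, 1.817)

t=0.000: state=(3.530, 1.950)
step 1 (dt=0.01): k1=(-0.422, 0.299), k2=(-0.426, 0.298), k3=(-0.426, 0.298), k4=(-0.429, 0.296); state += dt/6·(k1+2k2+2k3+k4)
t=0.010: state=(3.526, 1.953)
t=0.020: state=(3.521, 1.956)
t=0.030: state=(3.517, 1.959)
continuing one RK4 step at a time; state shown every 20 steps (Δt=0.2):
t=0.200: state=(3.433, 2.004)
t=0.400: state=(3.317, 2.042)
t=0.600: state=(3.191, 2.062)
t=0.800: state=(3.066, 2.062)
t=1.000: state=(2.950, 2.044)
t=1.200: state=(2.849, 2.008)
t=1.400: state=(2.767, 1.960)
t=1.600: state=(2.709, 1.903)
t=1.800: state=(2.674, 1.841)
t=2.000: state=(2.663, 1.778)
t=2.200: state=(2.676, 1.717)
t=2.400: state=(2.711, 1.661)
t=2.600: state=(2.767, 1.613)
t=2.800: state=(2.842, 1.574)
t=3.000: state=(2.933, 1.545)
t=3.200: state=(3.036, 1.528)
t=3.400: state=(3.148, 1.524)
t=3.600: state=(3.263, 1.534)
t=3.800: state=(3.374, 1.556)
t=4.000: state=(3.474, 1.592)
t=4.200: state=(3.557, 1.640)
t=4.400: state=(3.614, 1.699)
t=4.600: state=(3.639, 1.765)
t=4.750: state=(3.635, 1.817)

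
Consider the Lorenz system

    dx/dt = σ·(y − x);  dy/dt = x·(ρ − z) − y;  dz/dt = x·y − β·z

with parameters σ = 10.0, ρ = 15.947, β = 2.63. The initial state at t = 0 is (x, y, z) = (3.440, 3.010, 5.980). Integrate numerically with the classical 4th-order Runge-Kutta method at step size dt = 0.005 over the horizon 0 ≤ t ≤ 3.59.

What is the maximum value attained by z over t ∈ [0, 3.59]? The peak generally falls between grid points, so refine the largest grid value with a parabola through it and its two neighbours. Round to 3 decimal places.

max z = 21.906

t=0.000: state=(3.440, 3.010, 5.980)
step 1 (dt=0.005): k1=(-4.300, 31.276, -5.373), k2=(-3.411, 31.137, -5.102), k3=(-3.436, 31.157, -5.098), k4=(-2.570, 31.037, -4.824); state += dt/6·(k1+2k2+2k3+k4)
t=0.005: state=(3.423, 3.166, 5.955)
t=0.010: state=(3.414, 3.320, 5.932)
t=0.015: state=(3.413, 3.475, 5.912)
continuing one RK4 step at a time; state shown every 40 steps (Δt=0.2):
t=0.200: state=(6.988, 10.221, 8.887)
t=0.400: state=(10.062, 7.737, 21.653)
t=0.600: state=(3.374, 1.200, 16.277)
t=0.800: state=(1.882, 2.105, 10.124)
t=1.000: state=(3.651, 5.294, 7.504)
t=1.200: state=(8.533, 11.144, 13.003)
t=1.400: state=(8.052, 4.919, 20.630)
t=1.600: state=(3.099, 2.018, 14.349)
t=1.800: state=(3.015, 3.795, 9.678)
t=2.000: state=(6.105, 8.370, 10.088)
t=2.200: state=(9.301, 8.882, 18.633)
t=2.400: state=(5.149, 3.022, 17.221)
t=2.600: state=(3.328, 3.474, 11.910)
t=2.800: state=(5.146, 6.759, 10.317)
t=3.000: state=(8.536, 9.461, 15.890)
t=3.200: state=(6.634, 4.570, 18.222)
t=3.400: state=(3.989, 3.637, 13.569)
t=3.590: state=(4.780, 5.864, 11.184)
largest grid value and its neighbours: z(0.420)=21.89727, z(0.425)=21.90622, z(0.430)=21.89575
parabola through these three points peaks at t≈0.425 with z≈21.90624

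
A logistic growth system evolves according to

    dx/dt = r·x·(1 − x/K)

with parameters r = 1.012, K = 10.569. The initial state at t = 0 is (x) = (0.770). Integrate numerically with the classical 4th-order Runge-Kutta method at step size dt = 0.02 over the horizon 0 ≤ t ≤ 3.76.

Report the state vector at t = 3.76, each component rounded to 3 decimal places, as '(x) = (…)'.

(x) = (8.236)

t=0.000: state=(0.770)
step 1 (dt=0.02): k1=(0.722), k2=(0.729), k3=(0.729), k4=(0.735); state += dt/6·(k1+2k2+2k3+k4)
t=0.020: state=(0.785)
t=0.040: state=(0.799)
t=0.060: state=(0.814)
continuing one RK4 step at a time; state shown every 10 steps (Δt=0.2):
t=0.200: state=(0.928)
t=0.400: state=(1.114)
t=0.600: state=(1.332)
t=0.800: state=(1.586)
t=1.000: state=(1.879)
t=1.200: state=(2.212)
t=1.400: state=(2.587)
t=1.600: state=(3.002)
t=1.800: state=(3.455)
t=2.000: state=(3.942)
t=2.200: state=(4.453)
t=2.400: state=(4.981)
t=2.600: state=(5.516)
t=2.800: state=(6.045)
t=3.000: state=(6.560)
t=3.200: state=(7.050)
t=3.400: state=(7.508)
t=3.600: state=(7.929)
t=3.760: state=(8.236)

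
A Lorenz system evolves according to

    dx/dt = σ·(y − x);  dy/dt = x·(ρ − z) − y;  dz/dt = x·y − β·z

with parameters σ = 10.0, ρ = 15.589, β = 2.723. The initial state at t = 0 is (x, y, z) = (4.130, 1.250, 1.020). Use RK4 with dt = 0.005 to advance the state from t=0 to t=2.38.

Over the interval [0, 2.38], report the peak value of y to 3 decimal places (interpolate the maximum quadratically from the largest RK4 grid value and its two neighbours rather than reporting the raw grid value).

t=0.000: state=(4.130, 1.250, 1.020)
step 1 (dt=0.005): k1=(-28.800, 58.920, 2.385), k2=(-26.607, 57.700, 2.877), k3=(-26.692, 57.777, 2.868), k4=(-24.577, 56.629, 3.334); state += dt/6·(k1+2k2+2k3+k4)
t=0.005: state=(3.997, 1.539, 1.034)
t=0.010: state=(3.884, 1.817, 1.053)
t=0.015: state=(3.790, 2.086, 1.076)
continuing one RK4 step at a time; state shown every 20 steps (Δt=0.1):
t=0.100: state=(4.159, 6.192, 2.061)
t=0.200: state=(7.478, 11.855, 6.232)
t=0.300: state=(11.680, 14.486, 16.815)
t=0.400: state=(10.822, 6.339, 24.132)
t=0.500: state=(5.299, 0.129, 20.337)
t=0.600: state=(1.611, -0.669, 15.373)
t=0.700: state=(0.239, -0.481, 11.668)
t=0.800: state=(-0.195, -0.454, 8.888)
t=0.900: state=(-0.418, -0.646, 6.784)
t=1.000: state=(-0.711, -1.097, 5.210)
t=1.100: state=(-1.254, -1.998, 4.100)
t=1.200: state=(-2.313, -3.763, 3.568)
t=1.300: state=(-4.339, -7.035, 4.289)
t=1.400: state=(-7.754, -11.728, 8.364)
t=1.500: state=(-11.150, -12.976, 17.497)
t=1.600: state=(-9.970, -6.033, 22.782)
t=1.700: state=(-5.346, -1.057, 19.470)
t=1.800: state=(-2.253, -0.323, 14.995)
t=1.900: state=(-1.131, -0.628, 11.481)
t=2.000: state=(-0.976, -1.092, 8.819)
t=2.100: state=(-1.294, -1.815, 6.858)
t=2.200: state=(-2.063, -3.124, 5.582)
t=2.300: state=(-3.539, -5.503, 5.305)
t=2.380: state=(-5.495, -8.433, 6.543)
largest grid value and its neighbours: y(0.275)=14.76611, y(0.280)=14.77797, y(0.285)=14.75695
parabola through these three points peaks at t≈0.279 with y≈14.77828

max y = 14.778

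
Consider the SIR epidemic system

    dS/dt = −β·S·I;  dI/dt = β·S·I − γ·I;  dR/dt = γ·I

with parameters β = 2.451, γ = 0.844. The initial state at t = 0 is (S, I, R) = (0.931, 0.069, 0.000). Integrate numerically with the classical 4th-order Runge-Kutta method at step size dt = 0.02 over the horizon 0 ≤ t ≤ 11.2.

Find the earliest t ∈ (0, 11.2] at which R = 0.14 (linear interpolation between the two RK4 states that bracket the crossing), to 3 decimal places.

t = 1.125

t=0.000: state=(0.931, 0.069, 0.000)
step 1 (dt=0.02): k1=(-0.157, 0.099, 0.058), k2=(-0.159, 0.100, 0.059), k3=(-0.159, 0.100, 0.059), k4=(-0.161, 0.102, 0.060); state += dt/6·(k1+2k2+2k3+k4)
t=0.020: state=(0.928, 0.071, 0.001)
t=0.040: state=(0.925, 0.073, 0.002)
t=0.060: state=(0.921, 0.075, 0.004)
continuing one RK4 step at a time; state shown every 25 steps (Δt=0.5):
t=0.500: state=(0.825, 0.133, 0.042)
t=1.000: state=(0.665, 0.219, 0.116)
t=1.120: state=(0.622, 0.239, 0.139)
next step: t=1.140: state=(0.614, 0.242, 0.143) — R has crossed 0.14
linear interpolation between t=1.120 (0.13900) and t=1.140 (0.14306) → t≈1.125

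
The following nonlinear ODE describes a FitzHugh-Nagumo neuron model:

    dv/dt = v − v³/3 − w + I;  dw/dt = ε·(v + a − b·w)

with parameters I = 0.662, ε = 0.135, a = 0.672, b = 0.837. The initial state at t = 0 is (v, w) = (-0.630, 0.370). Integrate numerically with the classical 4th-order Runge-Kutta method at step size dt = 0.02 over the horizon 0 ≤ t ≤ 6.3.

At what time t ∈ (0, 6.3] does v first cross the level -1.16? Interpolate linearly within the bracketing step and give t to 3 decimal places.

t=0.000: state=(-0.630, 0.370)
step 1 (dt=0.02): k1=(-0.255, -0.036), k2=(-0.256, -0.036), k3=(-0.256, -0.036), k4=(-0.257, -0.037); state += dt/6·(k1+2k2+2k3+k4)
t=0.020: state=(-0.635, 0.369)
t=0.040: state=(-0.640, 0.369)
t=0.060: state=(-0.645, 0.368)
continuing one RK4 step at a time; state shown every 25 steps (Δt=0.5):
t=0.500: state=(-0.771, 0.348)
t=1.000: state=(-0.928, 0.317)
t=1.500: state=(-1.078, 0.278)
t=1.820: state=(-1.159, 0.249)
next step: t=1.840: state=(-1.164, 0.247) — v has crossed -1.16
linear interpolation between t=1.820 (-1.15916) and t=1.840 (-1.16366) → t≈1.824

t = 1.824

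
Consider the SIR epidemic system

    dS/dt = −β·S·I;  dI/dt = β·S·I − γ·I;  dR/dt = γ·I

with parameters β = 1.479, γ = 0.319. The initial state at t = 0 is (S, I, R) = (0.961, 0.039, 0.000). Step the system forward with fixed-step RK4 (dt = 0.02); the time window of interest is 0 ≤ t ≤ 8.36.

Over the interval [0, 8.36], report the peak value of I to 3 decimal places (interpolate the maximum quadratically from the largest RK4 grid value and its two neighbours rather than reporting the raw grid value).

max I = 0.462

t=0.000: state=(0.961, 0.039, 0.000)
step 1 (dt=0.02): k1=(-0.055, 0.043, 0.012), k2=(-0.056, 0.043, 0.013), k3=(-0.056, 0.043, 0.013), k4=(-0.057, 0.044, 0.013); state += dt/6·(k1+2k2+2k3+k4)
t=0.020: state=(0.960, 0.040, 0.000)
t=0.040: state=(0.959, 0.041, 0.001)
t=0.060: state=(0.958, 0.042, 0.001)
continuing one RK4 step at a time; state shown every 25 steps (Δt=0.5):
t=0.500: state=(0.925, 0.067, 0.008)
t=1.000: state=(0.867, 0.111, 0.022)
t=1.500: state=(0.781, 0.174, 0.045)
t=2.000: state=(0.668, 0.254, 0.079)
t=2.500: state=(0.536, 0.338, 0.126)
t=3.000: state=(0.406, 0.408, 0.186)
t=3.500: state=(0.295, 0.450, 0.254)
t=4.000: state=(0.210, 0.462, 0.328)
t=4.500: state=(0.150, 0.449, 0.401)
t=5.000: state=(0.109, 0.421, 0.470)
t=5.500: state=(0.081, 0.385, 0.534)
t=6.000: state=(0.062, 0.346, 0.593)
t=6.500: state=(0.048, 0.307, 0.645)
t=7.000: state=(0.039, 0.270, 0.691)
t=7.500: state=(0.032, 0.236, 0.731)
t=8.000: state=(0.028, 0.206, 0.766)
t=8.360: state=(0.025, 0.186, 0.789)
largest grid value and its neighbours: I(3.940)=0.46202, I(3.960)=0.46205, I(3.980)=0.46203
parabola through these three points peaks at t≈3.964 with I≈0.46205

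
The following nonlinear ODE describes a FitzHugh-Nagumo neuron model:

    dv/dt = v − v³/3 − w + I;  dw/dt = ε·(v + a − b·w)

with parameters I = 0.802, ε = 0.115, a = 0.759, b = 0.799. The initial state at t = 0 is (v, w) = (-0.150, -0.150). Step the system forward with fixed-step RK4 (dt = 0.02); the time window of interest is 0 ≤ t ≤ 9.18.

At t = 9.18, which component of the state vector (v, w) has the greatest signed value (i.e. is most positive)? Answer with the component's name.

largest component: w

t=0.000: state=(-0.150, -0.150)
step 1 (dt=0.02): k1=(0.803, 0.084), k2=(0.810, 0.085), k3=(0.810, 0.085), k4=(0.817, 0.086); state += dt/6·(k1+2k2+2k3+k4)
t=0.020: state=(-0.134, -0.148)
t=0.040: state=(-0.117, -0.147)
t=0.060: state=(-0.101, -0.145)
continuing one RK4 step at a time; state shown every 25 steps (Δt=0.5):
t=0.500: state=(0.354, -0.096)
t=1.000: state=(1.061, -0.010)
t=1.500: state=(1.663, 0.112)
t=2.000: state=(1.893, 0.251)
t=2.500: state=(1.920, 0.390)
t=3.000: state=(1.890, 0.522)
t=3.500: state=(1.846, 0.646)
t=4.000: state=(1.797, 0.762)
t=4.500: state=(1.748, 0.870)
t=5.000: state=(1.697, 0.971)
t=5.500: state=(1.646, 1.064)
t=6.000: state=(1.594, 1.150)
t=6.500: state=(1.542, 1.229)
t=7.000: state=(1.488, 1.302)
t=7.500: state=(1.432, 1.368)
t=8.000: state=(1.375, 1.428)
t=8.500: state=(1.315, 1.482)
t=9.000: state=(1.252, 1.530)
t=9.180: state=(1.228, 1.546)
compare at T: v=1.228, w=1.546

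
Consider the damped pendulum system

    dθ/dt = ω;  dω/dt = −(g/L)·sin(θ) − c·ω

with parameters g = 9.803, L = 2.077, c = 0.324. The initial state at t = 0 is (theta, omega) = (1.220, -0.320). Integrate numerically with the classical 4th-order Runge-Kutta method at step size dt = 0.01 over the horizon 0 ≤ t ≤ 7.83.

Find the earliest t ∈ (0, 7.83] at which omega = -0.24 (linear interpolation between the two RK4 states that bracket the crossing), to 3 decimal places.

t=0.000: state=(1.220, -0.320)
step 1 (dt=0.01): k1=(-0.320, -4.329), k2=(-0.342, -4.319), k3=(-0.342, -4.319), k4=(-0.363, -4.309); state += dt/6·(k1+2k2+2k3+k4)
t=0.010: state=(1.217, -0.363)
t=0.020: state=(1.213, -0.406)
t=0.030: state=(1.208, -0.449)
continuing one RK4 step at a time; state shown every 50 steps (Δt=0.5):
t=0.500: state=(0.583, -2.032)
t=1.000: state=(-0.473, -1.790)
t=1.430: state=(-0.931, -0.259)
next step: t=1.440: state=(-0.933, -0.221) — omega has crossed -0.24
linear interpolation between t=1.430 (-0.25948) and t=1.440 (-0.22082) → t≈1.435

t = 1.435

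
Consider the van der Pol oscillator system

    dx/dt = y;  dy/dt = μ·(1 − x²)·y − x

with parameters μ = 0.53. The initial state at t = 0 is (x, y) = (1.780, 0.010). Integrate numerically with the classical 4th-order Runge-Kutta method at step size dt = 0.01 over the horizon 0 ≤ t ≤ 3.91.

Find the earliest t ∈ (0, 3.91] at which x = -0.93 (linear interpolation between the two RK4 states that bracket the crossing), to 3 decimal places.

t=0.000: state=(1.780, 0.010)
step 1 (dt=0.01): k1=(0.010, -1.791), k2=(0.001, -1.781), k3=(0.001, -1.781), k4=(-0.008, -1.771); state += dt/6·(k1+2k2+2k3+k4)
t=0.010: state=(1.780, -0.008)
t=0.020: state=(1.780, -0.025)
t=0.030: state=(1.780, -0.043)
continuing one RK4 step at a time; state shown every 20 steps (Δt=0.2):
t=0.200: state=(1.749, -0.309)
t=0.400: state=(1.661, -0.562)
t=0.600: state=(1.527, -0.772)
t=0.800: state=(1.353, -0.962)
t=1.000: state=(1.142, -1.149)
t=1.200: state=(0.893, -1.348)
t=1.400: state=(0.602, -1.565)
t=1.600: state=(0.266, -1.795)
t=1.800: state=(-0.115, -2.010)
t=2.000: state=(-0.532, -2.140)
t=2.180: state=(-0.917, -2.104)
next step: t=2.190: state=(-0.938, -2.096) — x has crossed -0.93
linear interpolation between t=2.180 (-0.91706) and t=2.190 (-0.93806) → t≈2.186

t = 2.186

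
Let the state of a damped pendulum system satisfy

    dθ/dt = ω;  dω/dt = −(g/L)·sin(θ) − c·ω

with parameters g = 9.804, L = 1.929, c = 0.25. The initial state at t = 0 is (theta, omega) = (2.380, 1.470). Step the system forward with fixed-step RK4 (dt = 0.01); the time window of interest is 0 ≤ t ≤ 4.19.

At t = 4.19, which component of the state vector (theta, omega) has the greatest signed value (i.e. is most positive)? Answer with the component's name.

t=0.000: state=(2.380, 1.470)
step 1 (dt=0.01): k1=(1.470, -3.875), k2=(1.451, -3.843), k3=(1.451, -3.843), k4=(1.432, -3.811); state += dt/6·(k1+2k2+2k3+k4)
t=0.010: state=(2.395, 1.432)
t=0.020: state=(2.409, 1.394)
t=0.030: state=(2.422, 1.357)
continuing one RK4 step at a time; state shown every 20 steps (Δt=0.2):
t=0.200: state=(2.604, 0.809)
t=0.400: state=(2.715, 0.318)
t=0.600: state=(2.737, -0.091)
t=0.800: state=(2.679, -0.497)
t=1.000: state=(2.534, -0.972)
t=1.200: state=(2.281, -1.581)
t=1.400: state=(1.890, -2.356)
t=1.600: state=(1.332, -3.218)
t=1.800: state=(0.616, -3.868)
t=2.000: state=(-0.172, -3.890)
t=2.200: state=(-0.891, -3.196)
t=2.400: state=(-1.426, -2.135)
t=2.600: state=(-1.743, -1.044)
t=2.800: state=(-1.849, -0.031)
t=3.000: state=(-1.759, 0.931)
t=3.200: state=(-1.478, 1.872)
t=3.400: state=(-1.016, 2.716)
t=3.600: state=(-0.414, 3.228)
t=3.800: state=(0.235, 3.154)
t=4.000: state=(0.809, 2.501)
t=4.190: state=(1.199, 1.586)
compare at T: theta=1.199, omega=1.586

largest component: omega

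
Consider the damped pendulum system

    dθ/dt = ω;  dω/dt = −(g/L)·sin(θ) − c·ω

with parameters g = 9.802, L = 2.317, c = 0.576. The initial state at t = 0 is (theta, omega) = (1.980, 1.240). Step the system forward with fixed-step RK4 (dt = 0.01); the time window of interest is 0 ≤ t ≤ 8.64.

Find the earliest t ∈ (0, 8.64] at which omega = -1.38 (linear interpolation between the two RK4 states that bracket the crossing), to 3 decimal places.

t = 0.729

t=0.000: state=(1.980, 1.240)
step 1 (dt=0.01): k1=(1.240, -4.595), k2=(1.217, -4.572), k3=(1.217, -4.572), k4=(1.194, -4.548); state += dt/6·(k1+2k2+2k3+k4)
t=0.010: state=(1.992, 1.194)
t=0.020: state=(2.004, 1.149)
t=0.030: state=(2.015, 1.104)
continuing one RK4 step at a time; state shown every 50 steps (Δt=0.5):
t=0.500: state=(2.104, -0.634)
t=0.720: state=(1.886, -1.350)
next step: t=0.730: state=(1.872, -1.382) — omega has crossed -1.38
linear interpolation between t=0.720 (-1.34994) and t=0.730 (-1.38238) → t≈0.729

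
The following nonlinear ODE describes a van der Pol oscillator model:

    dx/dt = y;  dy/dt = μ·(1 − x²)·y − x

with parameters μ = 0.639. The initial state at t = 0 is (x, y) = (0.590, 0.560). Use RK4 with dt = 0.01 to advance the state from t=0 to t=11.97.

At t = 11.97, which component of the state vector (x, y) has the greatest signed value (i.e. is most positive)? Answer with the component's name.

t=0.000: state=(0.590, 0.560)
step 1 (dt=0.01): k1=(0.560, -0.357), k2=(0.558, -0.361), k3=(0.558, -0.361), k4=(0.556, -0.366); state += dt/6·(k1+2k2+2k3+k4)
t=0.010: state=(0.596, 0.556)
t=0.020: state=(0.601, 0.553)
t=0.030: state=(0.607, 0.549)
continuing one RK4 step at a time; state shown every 50 steps (Δt=0.5):
t=0.500: state=(0.807, 0.275)
t=1.000: state=(0.844, -0.139)
t=1.500: state=(0.666, -0.574)
t=2.000: state=(0.269, -1.011)
t=2.500: state=(-0.336, -1.377)
t=3.000: state=(-1.026, -1.253)
t=3.500: state=(-1.467, -0.452)
t=4.000: state=(-1.488, 0.319)
t=4.500: state=(-1.191, 0.847)
t=5.000: state=(-0.642, 1.364)
t=5.500: state=(0.191, 1.964)
t=6.000: state=(1.214, 1.885)
t=6.500: state=(1.840, 0.547)
t=7.000: state=(1.845, -0.402)
t=7.500: state=(1.519, -0.869)
t=8.000: state=(0.981, -1.301)
t=8.500: state=(0.185, -1.914)
t=9.000: state=(-0.905, -2.280)
t=9.500: state=(-1.801, -1.064)
t=10.000: state=(-1.978, 0.199)
t=10.500: state=(-1.726, 0.743)
t=11.000: state=(-1.260, 1.126)
t=11.500: state=(-0.576, 1.648)
t=11.970: state=(0.346, 2.253)
compare at T: x=0.346, y=2.253

largest component: y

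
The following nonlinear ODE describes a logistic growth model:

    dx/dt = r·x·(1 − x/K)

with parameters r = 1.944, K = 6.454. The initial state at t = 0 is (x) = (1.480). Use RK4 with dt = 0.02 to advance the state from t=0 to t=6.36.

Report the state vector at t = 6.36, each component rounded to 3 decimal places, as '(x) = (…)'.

(x) = (6.454)

t=0.000: state=(1.480)
step 1 (dt=0.02): k1=(2.217), k2=(2.241), k3=(2.241), k4=(2.264); state += dt/6·(k1+2k2+2k3+k4)
t=0.020: state=(1.525)
t=0.040: state=(1.571)
t=0.060: state=(1.617)
continuing one RK4 step at a time; state shown every 25 steps (Δt=0.5):
t=0.500: state=(2.841)
t=1.000: state=(4.358)
t=1.500: state=(5.460)
t=2.000: state=(6.038)
t=2.500: state=(6.290)
t=3.000: state=(6.391)
t=3.500: state=(6.430)
t=4.000: state=(6.445)
t=4.500: state=(6.451)
t=5.000: state=(6.453)
t=5.500: state=(6.454)
t=6.000: state=(6.454)
t=6.360: state=(6.454)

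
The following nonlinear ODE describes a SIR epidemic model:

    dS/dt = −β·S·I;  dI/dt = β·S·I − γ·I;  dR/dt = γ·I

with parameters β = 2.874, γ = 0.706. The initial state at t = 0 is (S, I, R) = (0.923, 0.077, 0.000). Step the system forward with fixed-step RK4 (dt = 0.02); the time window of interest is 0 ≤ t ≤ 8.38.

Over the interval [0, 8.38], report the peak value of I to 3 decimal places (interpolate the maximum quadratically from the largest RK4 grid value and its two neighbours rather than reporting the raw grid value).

t=0.000: state=(0.923, 0.077, 0.000)
step 1 (dt=0.02): k1=(-0.204, 0.150, 0.054), k2=(-0.208, 0.152, 0.055), k3=(-0.208, 0.152, 0.055), k4=(-0.211, 0.155, 0.057); state += dt/6·(k1+2k2+2k3+k4)
t=0.020: state=(0.919, 0.080, 0.001)
t=0.040: state=(0.915, 0.083, 0.002)
t=0.060: state=(0.910, 0.086, 0.003)
continuing one RK4 step at a time; state shown every 25 steps (Δt=0.5):
t=0.500: state=(0.771, 0.185, 0.044)
t=1.000: state=(0.531, 0.333, 0.136)
t=1.500: state=(0.305, 0.423, 0.272)
t=2.000: state=(0.165, 0.412, 0.422)
t=2.500: state=(0.096, 0.347, 0.557)
t=3.000: state=(0.061, 0.272, 0.666)
t=3.500: state=(0.043, 0.206, 0.750)
t=4.000: state=(0.034, 0.153, 0.813)
t=4.500: state=(0.028, 0.112, 0.860)
t=5.000: state=(0.024, 0.082, 0.894)
t=5.500: state=(0.022, 0.059, 0.919)
t=6.000: state=(0.020, 0.043, 0.937)
t=6.500: state=(0.019, 0.031, 0.950)
t=7.000: state=(0.019, 0.022, 0.959)
t=7.500: state=(0.018, 0.016, 0.966)
t=8.000: state=(0.018, 0.012, 0.971)
t=8.380: state=(0.018, 0.009, 0.973)
largest grid value and its neighbours: I(1.660)=0.42913, I(1.680)=0.42917, I(1.700)=0.42906
parabola through these three points peaks at t≈1.675 with I≈0.42918

max I = 0.429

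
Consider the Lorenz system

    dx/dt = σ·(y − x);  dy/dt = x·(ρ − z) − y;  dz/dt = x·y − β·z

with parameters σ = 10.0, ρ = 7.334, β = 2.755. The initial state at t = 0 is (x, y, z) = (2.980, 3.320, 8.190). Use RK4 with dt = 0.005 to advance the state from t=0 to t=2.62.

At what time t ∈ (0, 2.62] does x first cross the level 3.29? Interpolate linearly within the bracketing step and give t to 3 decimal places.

t=0.000: state=(2.980, 3.320, 8.190)
step 1 (dt=0.005): k1=(3.400, -5.871, -12.670), k2=(3.168, -5.769, -12.598), k3=(3.177, -5.769, -12.600), k4=(2.953, -5.667, -12.530); state += dt/6·(k1+2k2+2k3+k4)
t=0.005: state=(2.996, 3.291, 8.127)
t=0.010: state=(3.010, 3.263, 8.065)
t=0.015: state=(3.021, 3.237, 8.003)
continuing one RK4 step at a time; state shown every 20 steps (Δt=0.1):
t=0.100: state=(3.032, 2.931, 7.038)
t=0.200: state=(2.934, 2.877, 6.092)
t=0.300: state=(2.954, 3.056, 5.382)
t=0.400: state=(3.138, 3.401, 4.942)
t=0.450: state=(3.287, 3.619, 4.833)
next step: t=0.455: state=(3.304, 3.642, 4.826) — x has crossed 3.29
linear interpolation between t=0.450 (3.28707) and t=0.455 (3.30383) → t≈0.451

t = 0.451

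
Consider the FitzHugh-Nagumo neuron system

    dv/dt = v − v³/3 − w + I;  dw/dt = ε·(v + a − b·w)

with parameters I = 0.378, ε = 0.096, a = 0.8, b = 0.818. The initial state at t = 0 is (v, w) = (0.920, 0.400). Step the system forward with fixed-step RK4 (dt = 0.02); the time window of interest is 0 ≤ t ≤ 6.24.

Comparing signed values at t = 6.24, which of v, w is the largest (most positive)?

t=0.000: state=(0.920, 0.400)
step 1 (dt=0.02): k1=(0.638, 0.134), k2=(0.638, 0.134), k3=(0.638, 0.134), k4=(0.638, 0.135); state += dt/6·(k1+2k2+2k3+k4)
t=0.020: state=(0.933, 0.403)
t=0.040: state=(0.946, 0.405)
t=0.060: state=(0.958, 0.408)
continuing one RK4 step at a time; state shown every 25 steps (Δt=0.5):
t=0.500: state=(1.218, 0.473)
t=1.000: state=(1.421, 0.555)
t=1.500: state=(1.513, 0.641)
t=2.000: state=(1.531, 0.725)
t=2.500: state=(1.510, 0.807)
t=3.000: state=(1.469, 0.884)
t=3.500: state=(1.418, 0.955)
t=4.000: state=(1.360, 1.021)
t=4.500: state=(1.296, 1.082)
t=5.000: state=(1.226, 1.138)
t=5.500: state=(1.148, 1.187)
t=6.000: state=(1.059, 1.231)
t=6.240: state=(1.012, 1.250)
compare at T: v=1.012, w=1.250

largest component: w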